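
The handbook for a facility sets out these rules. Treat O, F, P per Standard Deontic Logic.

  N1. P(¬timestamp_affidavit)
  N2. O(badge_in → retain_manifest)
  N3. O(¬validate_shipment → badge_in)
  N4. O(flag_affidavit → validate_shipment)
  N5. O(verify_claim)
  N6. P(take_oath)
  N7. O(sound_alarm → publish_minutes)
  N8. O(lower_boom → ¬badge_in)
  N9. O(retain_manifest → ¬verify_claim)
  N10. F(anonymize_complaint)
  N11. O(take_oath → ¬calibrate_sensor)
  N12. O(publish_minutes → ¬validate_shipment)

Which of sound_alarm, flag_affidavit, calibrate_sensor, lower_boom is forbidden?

sound_alarm

Premise 5 gives O(verify_claim).
Premise 9 is O(retain_manifest → ¬verify_claim); contrapositively O(verify_claim → ¬retain_manifest). Since O(verify_claim) holds, K gives O(¬retain_manifest).
The contrapositive of premise 2 (O(badge_in → retain_manifest)) is O(¬retain_manifest → ¬badge_in), and O(¬retain_manifest) is already established, so O(¬badge_in).
Premise 3, O(¬validate_shipment → badge_in), contraposes to O(¬badge_in → validate_shipment); with O(¬badge_in) we get O(validate_shipment).
Premise 12 is O(publish_minutes → ¬validate_shipment); contrapositively O(validate_shipment → ¬publish_minutes). Since O(validate_shipment) holds, K gives O(¬publish_minutes).
The contrapositive of premise 7 (O(sound_alarm → publish_minutes)) is O(¬publish_minutes → ¬sound_alarm), and O(¬publish_minutes) is already established, so O(¬sound_alarm).
So O(¬sound_alarm) holds, i.e. sound_alarm is forbidden. None of the other listed options is forbidden under the premises.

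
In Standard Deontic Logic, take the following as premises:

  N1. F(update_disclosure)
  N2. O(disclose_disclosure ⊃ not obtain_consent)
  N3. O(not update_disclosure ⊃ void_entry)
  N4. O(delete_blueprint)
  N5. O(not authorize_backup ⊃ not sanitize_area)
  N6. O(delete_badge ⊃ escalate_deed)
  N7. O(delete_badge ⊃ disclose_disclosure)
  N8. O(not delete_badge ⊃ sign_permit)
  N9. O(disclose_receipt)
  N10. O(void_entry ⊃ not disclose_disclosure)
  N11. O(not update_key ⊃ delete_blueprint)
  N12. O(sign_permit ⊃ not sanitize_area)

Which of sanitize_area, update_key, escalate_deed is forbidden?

sanitize_area

Premise 1, F(update_disclosure), is equivalent to O(not update_disclosure).
From O(not update_disclosure) and premise 3, O(not update_disclosure ⊃ void_entry), we obtain O(void_entry).
Applying K to premise 10 (O(void_entry ⊃ not disclose_disclosure)) and O(void_entry) yields O(not disclose_disclosure).
The contrapositive of premise 7 (O(delete_badge ⊃ disclose_disclosure)) is O(not disclose_disclosure ⊃ not delete_badge), and O(not disclose_disclosure) is already established, so O(not delete_badge).
Premise 8 is O(not delete_badge ⊃ sign_permit); since O(not delete_badge), deontic closure gives O(sign_permit).
From O(sign_permit) and premise 12, O(sign_permit ⊃ not sanitize_area), we obtain O(not sanitize_area).
So O(not sanitize_area) holds, i.e. sanitize_area is forbidden. None of the other listed options is forbidden under the premises.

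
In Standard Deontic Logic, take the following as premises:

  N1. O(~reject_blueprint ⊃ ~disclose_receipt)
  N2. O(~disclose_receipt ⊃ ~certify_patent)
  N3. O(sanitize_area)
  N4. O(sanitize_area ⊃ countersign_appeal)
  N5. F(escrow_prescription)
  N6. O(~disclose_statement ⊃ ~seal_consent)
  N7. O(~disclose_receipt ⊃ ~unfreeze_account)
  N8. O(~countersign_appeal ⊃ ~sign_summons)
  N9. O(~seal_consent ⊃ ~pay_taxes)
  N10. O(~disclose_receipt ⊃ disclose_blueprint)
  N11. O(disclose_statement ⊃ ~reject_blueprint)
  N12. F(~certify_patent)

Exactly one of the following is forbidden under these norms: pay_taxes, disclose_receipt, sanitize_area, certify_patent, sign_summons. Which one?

Premise 12 is F(~certify_patent), i.e. O(certify_patent).
Premise 2, O(~disclose_receipt ⊃ ~certify_patent), contraposes to O(certify_patent ⊃ disclose_receipt); with O(certify_patent) we get O(disclose_receipt).
Premise 1 is O(~reject_blueprint ⊃ ~disclose_receipt); contrapositively O(disclose_receipt ⊃ reject_blueprint). Since O(disclose_receipt) holds, K gives O(reject_blueprint).
The contrapositive of premise 11 (O(disclose_statement ⊃ ~reject_blueprint)) is O(reject_blueprint ⊃ ~disclose_statement), and O(reject_blueprint) is already established, so O(~disclose_statement).
Applying K to premise 6 (O(~disclose_statement ⊃ ~seal_consent)) and O(~disclose_statement) yields O(~seal_consent).
Premise 9 is O(~seal_consent ⊃ ~pay_taxes); since O(~seal_consent), deontic closure gives O(~pay_taxes).
So O(~pay_taxes) holds, i.e. pay_taxes is forbidden. None of the other listed options is forbidden under the premises.

pay_taxes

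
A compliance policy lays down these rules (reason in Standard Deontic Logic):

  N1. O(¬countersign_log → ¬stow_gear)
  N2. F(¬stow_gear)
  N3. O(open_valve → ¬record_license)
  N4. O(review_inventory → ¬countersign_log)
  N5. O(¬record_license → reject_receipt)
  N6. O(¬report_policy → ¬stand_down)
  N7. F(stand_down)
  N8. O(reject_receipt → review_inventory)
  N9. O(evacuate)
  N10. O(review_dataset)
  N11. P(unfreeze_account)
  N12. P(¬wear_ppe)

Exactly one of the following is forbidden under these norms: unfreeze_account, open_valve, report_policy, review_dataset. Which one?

Premise 2 is F(¬stow_gear), i.e. O(stow_gear).
The contrapositive of premise 1 (O(¬countersign_log → ¬stow_gear)) is O(stow_gear → countersign_log), and O(stow_gear) is already established, so O(countersign_log).
The contrapositive of premise 4 (O(review_inventory → ¬countersign_log)) is O(countersign_log → ¬review_inventory), and O(countersign_log) is already established, so O(¬review_inventory).
Premise 8 is O(reject_receipt → review_inventory); contrapositively O(¬review_inventory → ¬reject_receipt). Since O(¬review_inventory) holds, K gives O(¬reject_receipt).
Premise 5, O(¬record_license → reject_receipt), contraposes to O(¬reject_receipt → record_license); with O(¬reject_receipt) we get O(record_license).
Premise 3 is O(open_valve → ¬record_license); contrapositively O(record_license → ¬open_valve). Since O(record_license) holds, K gives O(¬open_valve).
So O(¬open_valve) holds, i.e. open_valve is forbidden. None of the other listed options is forbidden under the premises.

open_valve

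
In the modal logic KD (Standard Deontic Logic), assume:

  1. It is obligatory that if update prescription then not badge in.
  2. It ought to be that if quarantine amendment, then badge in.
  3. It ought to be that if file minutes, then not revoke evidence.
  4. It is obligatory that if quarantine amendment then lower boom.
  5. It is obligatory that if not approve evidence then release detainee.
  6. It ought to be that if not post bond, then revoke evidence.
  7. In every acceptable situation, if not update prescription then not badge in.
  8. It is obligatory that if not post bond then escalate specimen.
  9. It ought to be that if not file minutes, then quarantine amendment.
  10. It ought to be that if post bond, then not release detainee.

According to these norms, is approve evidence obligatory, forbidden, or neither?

Obligatory

Premises 1 and 7 are O(update_prescription → ¬badge_in) and O(¬update_prescription → ¬badge_in); every ideal world satisfies update_prescription or ¬update_prescription, so in either case ¬badge_in holds — hence O(¬badge_in).
Premise 2 is O(quarantine_amendment → badge_in); contrapositively O(¬badge_in → ¬quarantine_amendment). Since O(¬badge_in) holds, K gives O(¬quarantine_amendment).
Premise 9 is O(¬file_minutes → quarantine_amendment); contrapositively O(¬quarantine_amendment → file_minutes). Since O(¬quarantine_amendment) holds, K gives O(file_minutes).
Premise 3 is O(file_minutes → ¬revoke_evidence); since O(file_minutes), deontic closure gives O(¬revoke_evidence).
Premise 6, O(¬post_bond → revoke_evidence), contraposes to O(¬revoke_evidence → post_bond); with O(¬revoke_evidence) we get O(post_bond).
Premise 10 is O(post_bond → ¬release_detainee); since O(post_bond), deontic closure gives O(¬release_detainee).
The contrapositive of premise 5 (O(¬approve_evidence → release_detainee)) is O(¬release_detainee → approve_evidence), and O(¬release_detainee) is already established, so O(approve_evidence).
Premises 4, 8 do not contribute to this derivation.
Hence approve_evidence is obligatory.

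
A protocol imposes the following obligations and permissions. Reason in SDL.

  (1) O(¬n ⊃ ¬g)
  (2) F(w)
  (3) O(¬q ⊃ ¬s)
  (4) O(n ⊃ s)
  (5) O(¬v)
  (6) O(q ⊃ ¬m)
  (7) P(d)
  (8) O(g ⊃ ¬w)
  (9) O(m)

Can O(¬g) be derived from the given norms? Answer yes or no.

From premise 9 we have O(m).
Premise 6 is O(q ⊃ ¬m); contrapositively O(m ⊃ ¬q). Since O(m) holds, K gives O(¬q).
Premise 3 is O(¬q ⊃ ¬s); since O(¬q), deontic closure gives O(¬s).
Premise 4, O(n ⊃ s), contraposes to O(¬s ⊃ ¬n); with O(¬s) we get O(¬n).
Applying K to premise 1 (O(¬n ⊃ ¬g)) and O(¬n) yields O(¬g).
Premises 2, 5, 7, 8 do not contribute to this derivation.
So O(¬g) follows.

Yes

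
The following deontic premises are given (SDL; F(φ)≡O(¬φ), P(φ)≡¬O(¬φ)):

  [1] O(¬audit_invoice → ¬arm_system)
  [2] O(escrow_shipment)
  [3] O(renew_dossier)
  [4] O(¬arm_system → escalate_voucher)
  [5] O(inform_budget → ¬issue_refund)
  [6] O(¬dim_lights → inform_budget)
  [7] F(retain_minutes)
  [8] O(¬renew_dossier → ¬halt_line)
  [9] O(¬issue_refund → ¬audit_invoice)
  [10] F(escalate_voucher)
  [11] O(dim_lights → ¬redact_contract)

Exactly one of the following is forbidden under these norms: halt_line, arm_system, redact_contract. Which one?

redact_contract

F(escalate_voucher) at premise 10 means O(¬escalate_voucher).
The contrapositive of premise 4 (O(¬arm_system → escalate_voucher)) is O(¬escalate_voucher → arm_system), and O(¬escalate_voucher) is already established, so O(arm_system).
Premise 1, O(¬audit_invoice → ¬arm_system), contraposes to O(arm_system → audit_invoice); with O(arm_system) we get O(audit_invoice).
The contrapositive of premise 9 (O(¬issue_refund → ¬audit_invoice)) is O(audit_invoice → issue_refund), and O(audit_invoice) is already established, so O(issue_refund).
The contrapositive of premise 5 (O(inform_budget → ¬issue_refund)) is O(issue_refund → ¬inform_budget), and O(issue_refund) is already established, so O(¬inform_budget).
Premise 6 is O(¬dim_lights → inform_budget); contrapositively O(¬inform_budget → dim_lights). Since O(¬inform_budget) holds, K gives O(dim_lights).
From O(dim_lights) and premise 11, O(dim_lights → ¬redact_contract), we obtain O(¬redact_contract).
So O(¬redact_contract) holds, i.e. redact_contract is forbidden. None of the other listed options is forbidden under the premises.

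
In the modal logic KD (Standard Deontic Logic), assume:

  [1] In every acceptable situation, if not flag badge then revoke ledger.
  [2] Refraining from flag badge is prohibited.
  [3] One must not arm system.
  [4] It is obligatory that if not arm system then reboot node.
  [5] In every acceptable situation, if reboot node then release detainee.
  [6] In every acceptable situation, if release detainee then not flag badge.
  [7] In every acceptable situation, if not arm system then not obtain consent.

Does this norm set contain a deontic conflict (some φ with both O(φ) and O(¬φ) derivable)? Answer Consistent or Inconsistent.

F(¬flag_badge) at premise 2 means O(flag_badge).
Premise 6 is O(release_detainee → ¬flag_badge); contrapositively O(flag_badge → ¬release_detainee). Since O(flag_badge) holds, K gives O(¬release_detainee).
The contrapositive of premise 5 (O(reboot_node → release_detainee)) is O(¬release_detainee → ¬reboot_node), and O(¬release_detainee) is already established, so O(¬reboot_node).
Premise 4, O(¬arm_system → reboot_node), contraposes to O(¬reboot_node → arm_system); with O(¬reboot_node) we get O(arm_system).
Yet premise 3 is F(arm_system), i.e. O(¬arm_system).
We now have both O(arm_system) and O(¬arm_system) — arm_system is simultaneously obligatory and forbidden, violating the D-axiom.

Inconsistent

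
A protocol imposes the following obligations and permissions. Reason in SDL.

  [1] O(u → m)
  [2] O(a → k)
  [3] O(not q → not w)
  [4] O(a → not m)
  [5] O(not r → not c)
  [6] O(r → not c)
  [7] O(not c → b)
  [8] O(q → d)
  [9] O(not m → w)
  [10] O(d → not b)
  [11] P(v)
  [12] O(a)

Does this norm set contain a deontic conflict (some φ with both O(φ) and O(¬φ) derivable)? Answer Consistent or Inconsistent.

Inconsistent

By case analysis on r: premise 6 gives O(r → not c) and premise 5 gives O(not r → not c), so O(not c) either way.
With premise 7, O(not c → b), the K-axiom yields O(b).
Premise 10, O(d → not b), contraposes to O(b → not d); with O(b) we get O(not d).
Premise 8, O(q → d), contraposes to O(not d → not q); with O(not d) we get O(not q).
With premise 3, O(not q → not w), the K-axiom yields O(not w).
The contrapositive of premise 9 (O(not m → w)) is O(not w → m), and O(not w) is already established, so O(m).
Premise 4, O(a → not m), contraposes to O(m → not a); with O(m) we get O(not a).
However, premise 12 gives O(a).
We now have both O(not a) and O(a) — a is simultaneously obligatory and forbidden, violating the D-axiom.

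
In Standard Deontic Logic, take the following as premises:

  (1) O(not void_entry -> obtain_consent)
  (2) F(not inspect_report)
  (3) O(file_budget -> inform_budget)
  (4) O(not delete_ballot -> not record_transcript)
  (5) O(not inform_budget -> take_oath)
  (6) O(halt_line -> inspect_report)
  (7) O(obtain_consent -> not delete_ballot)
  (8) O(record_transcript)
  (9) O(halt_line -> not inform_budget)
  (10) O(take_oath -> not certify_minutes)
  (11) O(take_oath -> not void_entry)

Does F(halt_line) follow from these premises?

From premise 8 we have O(record_transcript).
Premise 4, O(not delete_ballot -> not record_transcript), contraposes to O(record_transcript -> delete_ballot); with O(record_transcript) we get O(delete_ballot).
Premise 7 is O(obtain_consent -> not delete_ballot); contrapositively O(delete_ballot -> not obtain_consent). Since O(delete_ballot) holds, K gives O(not obtain_consent).
The contrapositive of premise 1 (O(not void_entry -> obtain_consent)) is O(not obtain_consent -> void_entry), and O(not obtain_consent) is already established, so O(void_entry).
Premise 11 is O(take_oath -> not void_entry); contrapositively O(void_entry -> not take_oath). Since O(void_entry) holds, K gives O(not take_oath).
Premise 5 is O(not inform_budget -> take_oath); contrapositively O(not take_oath -> inform_budget). Since O(not take_oath) holds, K gives O(inform_budget).
Premise 9 is O(halt_line -> not inform_budget); contrapositively O(inform_budget -> not halt_line). Since O(inform_budget) holds, K gives O(not halt_line).
Premises 2, 3, 6, 10 do not contribute to this derivation.
So O(not halt_line) holds, i.e. F(halt_line). The claim follows.

Yes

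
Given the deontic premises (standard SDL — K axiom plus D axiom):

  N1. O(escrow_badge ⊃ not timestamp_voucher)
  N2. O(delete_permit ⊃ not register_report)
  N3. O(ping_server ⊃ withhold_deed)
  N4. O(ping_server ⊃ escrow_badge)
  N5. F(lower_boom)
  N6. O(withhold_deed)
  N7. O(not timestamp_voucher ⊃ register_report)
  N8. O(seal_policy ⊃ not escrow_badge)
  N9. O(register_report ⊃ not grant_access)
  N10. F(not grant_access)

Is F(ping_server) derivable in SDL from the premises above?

Premise 10 is F(not grant_access), i.e. O(grant_access).
Premise 9, O(register_report ⊃ not grant_access), contraposes to O(grant_access ⊃ not register_report); with O(grant_access) we get O(not register_report).
The contrapositive of premise 7 (O(not timestamp_voucher ⊃ register_report)) is O(not register_report ⊃ timestamp_voucher), and O(not register_report) is already established, so O(timestamp_voucher).
Premise 1, O(escrow_badge ⊃ not timestamp_voucher), contraposes to O(timestamp_voucher ⊃ not escrow_badge); with O(timestamp_voucher) we get O(not escrow_badge).
Premise 4, O(ping_server ⊃ escrow_badge), contraposes to O(not escrow_badge ⊃ not ping_server); with O(not escrow_badge) we get O(not ping_server).
Premises 2, 3, 5, 6, 8 do not contribute to this derivation.
So O(not ping_server) holds, i.e. F(ping_server). The claim follows.

Yes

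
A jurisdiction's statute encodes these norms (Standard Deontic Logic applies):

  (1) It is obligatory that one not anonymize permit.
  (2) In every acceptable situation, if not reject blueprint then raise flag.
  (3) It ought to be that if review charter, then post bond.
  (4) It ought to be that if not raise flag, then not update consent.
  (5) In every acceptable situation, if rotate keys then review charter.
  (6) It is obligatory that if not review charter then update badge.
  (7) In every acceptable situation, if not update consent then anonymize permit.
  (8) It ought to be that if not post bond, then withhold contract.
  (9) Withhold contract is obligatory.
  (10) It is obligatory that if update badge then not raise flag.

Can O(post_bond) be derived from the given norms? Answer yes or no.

Yes

Premise 1 gives O(¬anonymize_permit).
Premise 7 is O(¬update_consent → anonymize_permit); contrapositively O(¬anonymize_permit → update_consent). Since O(¬anonymize_permit) holds, K gives O(update_consent).
Premise 4 is O(¬raise_flag → ¬update_consent); contrapositively O(update_consent → raise_flag). Since O(update_consent) holds, K gives O(raise_flag).
Premise 10 is O(update_badge → ¬raise_flag); contrapositively O(raise_flag → ¬update_badge). Since O(raise_flag) holds, K gives O(¬update_badge).
Premise 6, O(¬review_charter → update_badge), contraposes to O(¬update_badge → review_charter); with O(¬update_badge) we get O(review_charter).
Applying K to premise 3 (O(review_charter → post_bond)) and O(review_charter) yields O(post_bond).
Premises 2, 5, 8, 9 do not contribute to this derivation.
So O(post_bond) follows.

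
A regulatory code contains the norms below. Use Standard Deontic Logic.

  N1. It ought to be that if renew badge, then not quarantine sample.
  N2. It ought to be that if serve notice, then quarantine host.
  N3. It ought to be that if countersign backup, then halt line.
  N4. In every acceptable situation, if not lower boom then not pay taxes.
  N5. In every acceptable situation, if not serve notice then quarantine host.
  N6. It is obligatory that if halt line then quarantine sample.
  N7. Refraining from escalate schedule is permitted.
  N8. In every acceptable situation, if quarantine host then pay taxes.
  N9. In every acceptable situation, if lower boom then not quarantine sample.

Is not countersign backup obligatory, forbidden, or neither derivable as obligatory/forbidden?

Obligatory

Premises 2 and 5 are O(serve_notice → quarantine_host) and O(¬serve_notice → quarantine_host); every ideal world satisfies serve_notice or ¬serve_notice, so in either case quarantine_host holds — hence O(quarantine_host).
Premise 8 is O(quarantine_host → pay_taxes); since O(quarantine_host), deontic closure gives O(pay_taxes).
Premise 4 is O(¬lower_boom → ¬pay_taxes); contrapositively O(pay_taxes → lower_boom). Since O(pay_taxes) holds, K gives O(lower_boom).
From O(lower_boom) and premise 9, O(lower_boom → ¬quarantine_sample), we obtain O(¬quarantine_sample).
Premise 6 is O(halt_line → quarantine_sample); contrapositively O(¬quarantine_sample → ¬halt_line). Since O(¬quarantine_sample) holds, K gives O(¬halt_line).
The contrapositive of premise 3 (O(countersign_backup → halt_line)) is O(¬halt_line → ¬countersign_backup), and O(¬halt_line) is already established, so O(¬countersign_backup).
Premises 1, 7 do not contribute to this derivation.
Hence ¬countersign_backup is obligatory.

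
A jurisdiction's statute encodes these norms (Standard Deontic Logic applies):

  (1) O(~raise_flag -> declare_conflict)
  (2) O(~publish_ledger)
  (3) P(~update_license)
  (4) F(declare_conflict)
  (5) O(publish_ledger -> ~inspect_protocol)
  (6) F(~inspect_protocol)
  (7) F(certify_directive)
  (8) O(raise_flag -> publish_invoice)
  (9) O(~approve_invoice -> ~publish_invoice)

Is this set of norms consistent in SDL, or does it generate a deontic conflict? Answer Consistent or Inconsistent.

Premise 5 is O(publish_ledger -> ~inspect_protocol), but O(publish_ledger) is not derivable from the premises, so it does not yield O(~inspect_protocol).
So O(~inspect_protocol) is not derivable, and the apparent clash with O(inspect_protocol) does not arise.
A world satisfying every obligation exists (e.g. approve_invoice=true, certify_directive=false, declare_conflict=false, inspect_protocol=true, publish_invoice=true, publish_ledger=false, raise_flag=true, update_license=false); no atom is both obligatory and forbidden, so the set is consistent.

Consistent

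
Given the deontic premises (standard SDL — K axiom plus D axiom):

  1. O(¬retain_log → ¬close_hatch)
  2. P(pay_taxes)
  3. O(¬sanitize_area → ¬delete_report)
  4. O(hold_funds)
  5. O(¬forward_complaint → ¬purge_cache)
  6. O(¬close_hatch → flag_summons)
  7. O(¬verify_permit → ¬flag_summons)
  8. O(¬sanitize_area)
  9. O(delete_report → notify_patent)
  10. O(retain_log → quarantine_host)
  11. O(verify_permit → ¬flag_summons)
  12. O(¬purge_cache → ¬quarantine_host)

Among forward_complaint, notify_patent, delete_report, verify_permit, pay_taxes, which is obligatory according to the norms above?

Premises 7 and 11 are O(¬verify_permit → ¬flag_summons) and O(verify_permit → ¬flag_summons); every ideal world satisfies ¬verify_permit or verify_permit, so in either case ¬flag_summons holds — hence O(¬flag_summons).
Premise 6 is O(¬close_hatch → flag_summons); contrapositively O(¬flag_summons → close_hatch). Since O(¬flag_summons) holds, K gives O(close_hatch).
The contrapositive of premise 1 (O(¬retain_log → ¬close_hatch)) is O(close_hatch → retain_log), and O(close_hatch) is already established, so O(retain_log).
Applying K to premise 10 (O(retain_log → quarantine_host)) and O(retain_log) yields O(quarantine_host).
Premise 12, O(¬purge_cache → ¬quarantine_host), contraposes to O(quarantine_host → purge_cache); with O(quarantine_host) we get O(purge_cache).
Premise 5, O(¬forward_complaint → ¬purge_cache), contraposes to O(purge_cache → forward_complaint); with O(purge_cache) we get O(forward_complaint).
So O(forward_complaint) holds — forward_complaint is obligatory. None of the other listed options is made obligatory by any chain of premises.

forward_complaint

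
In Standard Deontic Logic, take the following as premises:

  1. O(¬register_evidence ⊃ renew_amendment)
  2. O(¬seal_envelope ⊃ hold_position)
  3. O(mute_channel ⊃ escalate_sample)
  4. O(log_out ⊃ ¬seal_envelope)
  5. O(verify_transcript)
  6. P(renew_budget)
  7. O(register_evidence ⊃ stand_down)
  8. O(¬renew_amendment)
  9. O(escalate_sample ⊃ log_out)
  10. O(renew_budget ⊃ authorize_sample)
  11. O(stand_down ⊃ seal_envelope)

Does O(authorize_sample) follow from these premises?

No

Premise 10 is O(renew_budget ⊃ authorize_sample), but O(renew_budget) is not derivable from the premises (the permission P(renew_budget) asserts only ¬O(¬renew_budget), not O(renew_budget)), so it does not yield O(authorize_sample).
No other premise forces O(authorize_sample). An ideal world satisfying every premise can still have authorize_sample false, so O(authorize_sample) is not derivable.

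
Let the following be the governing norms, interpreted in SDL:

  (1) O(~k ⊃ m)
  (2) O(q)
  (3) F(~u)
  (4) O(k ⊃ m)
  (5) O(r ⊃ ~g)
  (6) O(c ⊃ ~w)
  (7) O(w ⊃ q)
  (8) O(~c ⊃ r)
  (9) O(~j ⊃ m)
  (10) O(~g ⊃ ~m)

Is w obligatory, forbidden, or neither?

Forbidden

Premises 1 and 4 cover both cases: O(~k ⊃ m) and O(k ⊃ m). Since ~k ∨ k is a tautology, O(m) follows.
The contrapositive of premise 10 (O(~g ⊃ ~m)) is O(m ⊃ g), and O(m) is already established, so O(g).
The contrapositive of premise 5 (O(r ⊃ ~g)) is O(g ⊃ ~r), and O(g) is already established, so O(~r).
Premise 8 is O(~c ⊃ r); contrapositively O(~r ⊃ c). Since O(~r) holds, K gives O(c).
Premise 6 is O(c ⊃ ~w); since O(c), deontic closure gives O(~w).
Premises 2, 3, 7, 9 do not contribute to this derivation.
Thus O(~w), which is F(w): w is forbidden.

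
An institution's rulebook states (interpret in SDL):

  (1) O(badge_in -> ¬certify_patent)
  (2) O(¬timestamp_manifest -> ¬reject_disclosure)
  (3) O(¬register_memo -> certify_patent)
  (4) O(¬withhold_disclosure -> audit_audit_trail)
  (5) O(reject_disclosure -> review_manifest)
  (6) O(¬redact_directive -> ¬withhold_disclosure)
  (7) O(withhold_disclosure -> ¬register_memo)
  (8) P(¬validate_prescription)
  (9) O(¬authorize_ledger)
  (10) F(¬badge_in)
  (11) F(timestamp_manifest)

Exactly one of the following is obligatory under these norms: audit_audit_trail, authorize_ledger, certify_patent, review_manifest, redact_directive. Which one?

Premise 10 is F(¬badge_in), i.e. O(badge_in).
From O(badge_in) and premise 1, O(badge_in -> ¬certify_patent), we obtain O(¬certify_patent).
The contrapositive of premise 3 (O(¬register_memo -> certify_patent)) is O(¬certify_patent -> register_memo), and O(¬certify_patent) is already established, so O(register_memo).
Premise 7, O(withhold_disclosure -> ¬register_memo), contraposes to O(register_memo -> ¬withhold_disclosure); with O(register_memo) we get O(¬withhold_disclosure).
With premise 4, O(¬withhold_disclosure -> audit_audit_trail), the K-axiom yields O(audit_audit_trail).
So O(audit_audit_trail) holds — audit_audit_trail is obligatory. None of the other listed options is made obligatory by any chain of premises.

audit_audit_trail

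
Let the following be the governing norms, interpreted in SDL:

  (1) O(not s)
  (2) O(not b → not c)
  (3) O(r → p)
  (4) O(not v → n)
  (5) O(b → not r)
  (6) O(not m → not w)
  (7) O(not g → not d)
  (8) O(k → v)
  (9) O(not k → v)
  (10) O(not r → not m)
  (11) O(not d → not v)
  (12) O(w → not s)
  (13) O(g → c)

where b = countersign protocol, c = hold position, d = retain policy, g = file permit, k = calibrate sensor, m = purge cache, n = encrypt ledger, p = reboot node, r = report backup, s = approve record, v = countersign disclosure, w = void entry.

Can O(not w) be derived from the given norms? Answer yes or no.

Yes

Premises 9 and 8 are O(not k → v) and O(k → v); every ideal world satisfies not k or k, so in either case v holds — hence O(v).
The contrapositive of premise 11 (O(not d → not v)) is O(v → d), and O(v) is already established, so O(d).
Premise 7 is O(not g → not d); contrapositively O(d → g). Since O(d) holds, K gives O(g).
From O(g) and premise 13, O(g → c), we obtain O(c).
Premise 2, O(not b → not c), contraposes to O(c → b); with O(c) we get O(b).
From O(b) and premise 5, O(b → not r), we obtain O(not r).
Applying K to premise 10 (O(not r → not m)) and O(not r) yields O(not m).
Premise 6 is O(not m → not w); since O(not m), deontic closure gives O(not w).
Premises 1, 3, 4, 12 do not contribute to this derivation.
So O(not w) follows.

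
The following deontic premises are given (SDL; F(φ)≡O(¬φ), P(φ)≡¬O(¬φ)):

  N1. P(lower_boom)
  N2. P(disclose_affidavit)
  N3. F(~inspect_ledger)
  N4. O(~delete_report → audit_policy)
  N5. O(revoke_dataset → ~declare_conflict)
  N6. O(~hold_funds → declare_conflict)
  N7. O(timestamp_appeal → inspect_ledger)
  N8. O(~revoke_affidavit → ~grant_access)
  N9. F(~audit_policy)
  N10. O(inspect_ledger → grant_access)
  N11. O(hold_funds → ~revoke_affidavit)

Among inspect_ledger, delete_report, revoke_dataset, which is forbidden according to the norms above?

revoke_dataset

Premise 3, F(~inspect_ledger), is equivalent to O(inspect_ledger).
Premise 10 is O(inspect_ledger → grant_access); since O(inspect_ledger), deontic closure gives O(grant_access).
The contrapositive of premise 8 (O(~revoke_affidavit → ~grant_access)) is O(grant_access → revoke_affidavit), and O(grant_access) is already established, so O(revoke_affidavit).
Premise 11, O(hold_funds → ~revoke_affidavit), contraposes to O(revoke_affidavit → ~hold_funds); with O(revoke_affidavit) we get O(~hold_funds).
With premise 6, O(~hold_funds → declare_conflict), the K-axiom yields O(declare_conflict).
Premise 5 is O(revoke_dataset → ~declare_conflict); contrapositively O(declare_conflict → ~revoke_dataset). Since O(declare_conflict) holds, K gives O(~revoke_dataset).
So O(~revoke_dataset) holds, i.e. revoke_dataset is forbidden. None of the other listed options is forbidden under the premises.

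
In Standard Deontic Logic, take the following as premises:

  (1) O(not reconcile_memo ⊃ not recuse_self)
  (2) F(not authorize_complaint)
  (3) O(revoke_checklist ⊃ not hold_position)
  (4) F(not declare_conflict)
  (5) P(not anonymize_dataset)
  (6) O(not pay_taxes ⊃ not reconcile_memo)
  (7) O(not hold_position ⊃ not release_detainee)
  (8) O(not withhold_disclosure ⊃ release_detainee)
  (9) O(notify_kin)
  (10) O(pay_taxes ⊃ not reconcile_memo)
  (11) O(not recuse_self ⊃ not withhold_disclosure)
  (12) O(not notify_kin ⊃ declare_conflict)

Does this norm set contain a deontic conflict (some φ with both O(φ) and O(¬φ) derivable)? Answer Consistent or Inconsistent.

Premise 12 is O(not notify_kin ⊃ declare_conflict); even if O(declare_conflict) held, inferring O(not notify_kin) would be affirming the consequent — invalid.
So O(not notify_kin) is not derivable, and the apparent clash with O(notify_kin) does not arise.
A world satisfying every obligation exists (e.g. anonymize_dataset=false, authorize_complaint=true, declare_conflict=true, hold_position=true, notify_kin=true, pay_taxes=false, reconcile_memo=false, recuse_self=false, release_detainee=true, revoke_checklist=false, withhold_disclosure=false); no atom is both obligatory and forbidden, so the set is consistent.

Consistent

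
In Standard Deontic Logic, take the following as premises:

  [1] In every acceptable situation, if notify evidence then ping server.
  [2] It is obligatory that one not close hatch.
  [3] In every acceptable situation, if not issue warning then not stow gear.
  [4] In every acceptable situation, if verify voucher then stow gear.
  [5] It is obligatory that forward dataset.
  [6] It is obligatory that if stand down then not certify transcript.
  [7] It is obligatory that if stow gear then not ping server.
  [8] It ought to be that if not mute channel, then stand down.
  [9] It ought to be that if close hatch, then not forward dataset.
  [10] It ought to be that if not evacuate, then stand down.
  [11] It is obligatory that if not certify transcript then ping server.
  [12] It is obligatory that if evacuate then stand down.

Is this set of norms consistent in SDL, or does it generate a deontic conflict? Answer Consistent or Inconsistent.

Consistent

Premise 9 is O(close_hatch → ¬forward_dataset), but O(close_hatch) is not derivable from the premises, so it does not yield O(¬forward_dataset).
So O(¬forward_dataset) is not derivable, and the apparent clash with O(forward_dataset) does not arise.
A world satisfying every obligation exists (e.g. certify_transcript=false, close_hatch=false, evacuate=false, forward_dataset=true, issue_warning=false, mute_channel=false, notify_evidence=false, ping_server=true, stand_down=true, stow_gear=false, verify_voucher=false); no atom is both obligatory and forbidden, so the set is consistent.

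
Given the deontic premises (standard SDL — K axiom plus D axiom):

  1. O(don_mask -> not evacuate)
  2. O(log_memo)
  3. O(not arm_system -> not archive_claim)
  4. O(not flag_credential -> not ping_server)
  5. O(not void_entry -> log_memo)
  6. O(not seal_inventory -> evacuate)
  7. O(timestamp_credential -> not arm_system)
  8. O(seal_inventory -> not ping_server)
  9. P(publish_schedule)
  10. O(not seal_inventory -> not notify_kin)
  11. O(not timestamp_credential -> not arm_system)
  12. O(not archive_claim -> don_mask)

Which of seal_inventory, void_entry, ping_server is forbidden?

ping_server

By case analysis on timestamp_credential: premise 7 gives O(timestamp_credential -> not arm_system) and premise 11 gives O(not timestamp_credential -> not arm_system), so O(not arm_system) either way.
Applying K to premise 3 (O(not arm_system -> not archive_claim)) and O(not arm_system) yields O(not archive_claim).
Applying K to premise 12 (O(not archive_claim -> don_mask)) and O(not archive_claim) yields O(don_mask).
With premise 1, O(don_mask -> not evacuate), the K-axiom yields O(not evacuate).
Premise 6, O(not seal_inventory -> evacuate), contraposes to O(not evacuate -> seal_inventory); with O(not evacuate) we get O(seal_inventory).
With premise 8, O(seal_inventory -> not ping_server), the K-axiom yields O(not ping_server).
So O(not ping_server) holds, i.e. ping_server is forbidden. None of the other listed options is forbidden under the premises.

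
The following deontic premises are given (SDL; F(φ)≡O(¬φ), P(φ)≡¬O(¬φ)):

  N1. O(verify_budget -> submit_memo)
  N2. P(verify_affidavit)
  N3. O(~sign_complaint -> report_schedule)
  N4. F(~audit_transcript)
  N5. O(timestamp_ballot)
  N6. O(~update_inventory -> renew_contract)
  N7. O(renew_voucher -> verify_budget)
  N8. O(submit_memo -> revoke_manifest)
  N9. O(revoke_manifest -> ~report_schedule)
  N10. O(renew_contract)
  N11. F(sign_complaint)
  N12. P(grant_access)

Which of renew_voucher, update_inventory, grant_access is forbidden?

Premise 11 is F(sign_complaint), i.e. O(~sign_complaint).
With premise 3, O(~sign_complaint -> report_schedule), the K-axiom yields O(report_schedule).
Premise 9 is O(revoke_manifest -> ~report_schedule); contrapositively O(report_schedule -> ~revoke_manifest). Since O(report_schedule) holds, K gives O(~revoke_manifest).
The contrapositive of premise 8 (O(submit_memo -> revoke_manifest)) is O(~revoke_manifest -> ~submit_memo), and O(~revoke_manifest) is already established, so O(~submit_memo).
Premise 1, O(verify_budget -> submit_memo), contraposes to O(~submit_memo -> ~verify_budget); with O(~submit_memo) we get O(~verify_budget).
Premise 7, O(renew_voucher -> verify_budget), contraposes to O(~verify_budget -> ~renew_voucher); with O(~verify_budget) we get O(~renew_voucher).
So O(~renew_voucher) holds, i.e. renew_voucher is forbidden. None of the other listed options is forbidden under the premises.

renew_voucher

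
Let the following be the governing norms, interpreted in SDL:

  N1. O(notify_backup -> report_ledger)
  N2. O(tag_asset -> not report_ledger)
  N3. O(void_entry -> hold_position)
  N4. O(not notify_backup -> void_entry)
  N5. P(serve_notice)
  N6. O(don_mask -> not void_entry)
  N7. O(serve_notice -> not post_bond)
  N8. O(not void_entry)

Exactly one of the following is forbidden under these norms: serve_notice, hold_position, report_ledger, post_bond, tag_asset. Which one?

Premise 8 gives O(not void_entry).
The contrapositive of premise 4 (O(not notify_backup -> void_entry)) is O(not void_entry -> notify_backup), and O(not void_entry) is already established, so O(notify_backup).
From O(notify_backup) and premise 1, O(notify_backup -> report_ledger), we obtain O(report_ledger).
The contrapositive of premise 2 (O(tag_asset -> not report_ledger)) is O(report_ledger -> not tag_asset), and O(report_ledger) is already established, so O(not tag_asset).
So O(not tag_asset) holds, i.e. tag_asset is forbidden. None of the other listed options is forbidden under the premises.

tag_asset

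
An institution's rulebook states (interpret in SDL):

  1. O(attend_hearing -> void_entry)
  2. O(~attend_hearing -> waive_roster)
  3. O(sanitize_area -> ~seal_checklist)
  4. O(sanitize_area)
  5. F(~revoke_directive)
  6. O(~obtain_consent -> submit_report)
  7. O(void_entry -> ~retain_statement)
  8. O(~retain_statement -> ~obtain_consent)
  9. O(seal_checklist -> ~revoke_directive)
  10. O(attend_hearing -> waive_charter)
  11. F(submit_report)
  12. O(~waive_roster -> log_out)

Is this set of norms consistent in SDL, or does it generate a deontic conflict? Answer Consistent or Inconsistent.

Consistent

Premise 9 is O(seal_checklist -> ~revoke_directive), but O(seal_checklist) is not derivable from the premises, so it does not yield O(~revoke_directive).
So O(~revoke_directive) is not derivable, and the apparent clash with O(revoke_directive) does not arise.
A world satisfying every obligation exists (e.g. attend_hearing=false, log_out=false, obtain_consent=true, retain_statement=true, revoke_directive=true, sanitize_area=true, seal_checklist=false, submit_report=false, void_entry=false, waive_charter=false, waive_roster=true); no atom is both obligatory and forbidden, so the set is consistent.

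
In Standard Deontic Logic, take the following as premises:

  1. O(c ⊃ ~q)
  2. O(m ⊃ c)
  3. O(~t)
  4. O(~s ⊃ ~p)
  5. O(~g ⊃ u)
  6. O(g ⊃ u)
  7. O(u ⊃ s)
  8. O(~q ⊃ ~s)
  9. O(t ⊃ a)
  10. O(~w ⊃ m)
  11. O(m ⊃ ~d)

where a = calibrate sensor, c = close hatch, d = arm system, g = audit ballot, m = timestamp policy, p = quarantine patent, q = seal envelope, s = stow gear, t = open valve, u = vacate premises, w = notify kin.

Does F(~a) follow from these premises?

No

Premise 9 is O(t ⊃ a), but O(t) is not derivable from the premises, so it does not yield O(a).
No other premise forces O(a). An ideal world satisfying every premise can still have ~a true, so F(~a) is not derivable.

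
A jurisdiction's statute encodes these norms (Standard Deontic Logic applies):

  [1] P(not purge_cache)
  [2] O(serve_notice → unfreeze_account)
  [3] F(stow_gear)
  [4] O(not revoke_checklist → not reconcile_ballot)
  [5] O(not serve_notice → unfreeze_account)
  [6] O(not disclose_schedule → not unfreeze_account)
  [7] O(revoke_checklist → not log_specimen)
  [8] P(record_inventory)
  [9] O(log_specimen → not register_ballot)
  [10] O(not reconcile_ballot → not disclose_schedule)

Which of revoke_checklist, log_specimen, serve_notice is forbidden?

log_specimen

Premises 5 and 2 are O(not serve_notice → unfreeze_account) and O(serve_notice → unfreeze_account); every ideal world satisfies not serve_notice or serve_notice, so in either case unfreeze_account holds — hence O(unfreeze_account).
Premise 6 is O(not disclose_schedule → not unfreeze_account); contrapositively O(unfreeze_account → disclose_schedule). Since O(unfreeze_account) holds, K gives O(disclose_schedule).
Premise 10 is O(not reconcile_ballot → not disclose_schedule); contrapositively O(disclose_schedule → reconcile_ballot). Since O(disclose_schedule) holds, K gives O(reconcile_ballot).
Premise 4, O(not revoke_checklist → not reconcile_ballot), contraposes to O(reconcile_ballot → revoke_checklist); with O(reconcile_ballot) we get O(revoke_checklist).
Applying K to premise 7 (O(revoke_checklist → not log_specimen)) and O(revoke_checklist) yields O(not log_specimen).
So O(not log_specimen) holds, i.e. log_specimen is forbidden. None of the other listed options is forbidden under the premises.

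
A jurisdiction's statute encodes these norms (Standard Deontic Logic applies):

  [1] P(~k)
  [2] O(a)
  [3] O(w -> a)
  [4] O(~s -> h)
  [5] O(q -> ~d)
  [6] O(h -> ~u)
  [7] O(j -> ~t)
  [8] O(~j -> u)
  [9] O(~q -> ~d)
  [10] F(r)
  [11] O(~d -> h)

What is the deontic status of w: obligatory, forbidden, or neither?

Premise 3 is O(w -> a); even if O(a) held, inferring O(w) would be affirming the consequent — invalid.
No premise or chain of K-axiom applications forces O(w), and none forces O(~w). So w is neither obligatory nor forbidden under these norms.

Neither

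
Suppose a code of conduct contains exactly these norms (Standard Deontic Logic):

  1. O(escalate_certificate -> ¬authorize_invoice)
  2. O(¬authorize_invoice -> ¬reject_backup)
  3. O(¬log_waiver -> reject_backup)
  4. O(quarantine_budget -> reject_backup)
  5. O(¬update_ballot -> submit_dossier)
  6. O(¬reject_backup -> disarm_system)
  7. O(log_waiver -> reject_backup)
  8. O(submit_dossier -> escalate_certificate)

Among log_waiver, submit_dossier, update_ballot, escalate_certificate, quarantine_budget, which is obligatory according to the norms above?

update_ballot

By case analysis on log_waiver: premise 7 gives O(log_waiver -> reject_backup) and premise 3 gives O(¬log_waiver -> reject_backup), so O(reject_backup) either way.
Premise 2, O(¬authorize_invoice -> ¬reject_backup), contraposes to O(reject_backup -> authorize_invoice); with O(reject_backup) we get O(authorize_invoice).
The contrapositive of premise 1 (O(escalate_certificate -> ¬authorize_invoice)) is O(authorize_invoice -> ¬escalate_certificate), and O(authorize_invoice) is already established, so O(¬escalate_certificate).
Premise 8 is O(submit_dossier -> escalate_certificate); contrapositively O(¬escalate_certificate -> ¬submit_dossier). Since O(¬escalate_certificate) holds, K gives O(¬submit_dossier).
Premise 5 is O(¬update_ballot -> submit_dossier); contrapositively O(¬submit_dossier -> update_ballot). Since O(¬submit_dossier) holds, K gives O(update_ballot).
So O(update_ballot) holds — update_ballot is obligatory. None of the other listed options is made obligatory by any chain of premises.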